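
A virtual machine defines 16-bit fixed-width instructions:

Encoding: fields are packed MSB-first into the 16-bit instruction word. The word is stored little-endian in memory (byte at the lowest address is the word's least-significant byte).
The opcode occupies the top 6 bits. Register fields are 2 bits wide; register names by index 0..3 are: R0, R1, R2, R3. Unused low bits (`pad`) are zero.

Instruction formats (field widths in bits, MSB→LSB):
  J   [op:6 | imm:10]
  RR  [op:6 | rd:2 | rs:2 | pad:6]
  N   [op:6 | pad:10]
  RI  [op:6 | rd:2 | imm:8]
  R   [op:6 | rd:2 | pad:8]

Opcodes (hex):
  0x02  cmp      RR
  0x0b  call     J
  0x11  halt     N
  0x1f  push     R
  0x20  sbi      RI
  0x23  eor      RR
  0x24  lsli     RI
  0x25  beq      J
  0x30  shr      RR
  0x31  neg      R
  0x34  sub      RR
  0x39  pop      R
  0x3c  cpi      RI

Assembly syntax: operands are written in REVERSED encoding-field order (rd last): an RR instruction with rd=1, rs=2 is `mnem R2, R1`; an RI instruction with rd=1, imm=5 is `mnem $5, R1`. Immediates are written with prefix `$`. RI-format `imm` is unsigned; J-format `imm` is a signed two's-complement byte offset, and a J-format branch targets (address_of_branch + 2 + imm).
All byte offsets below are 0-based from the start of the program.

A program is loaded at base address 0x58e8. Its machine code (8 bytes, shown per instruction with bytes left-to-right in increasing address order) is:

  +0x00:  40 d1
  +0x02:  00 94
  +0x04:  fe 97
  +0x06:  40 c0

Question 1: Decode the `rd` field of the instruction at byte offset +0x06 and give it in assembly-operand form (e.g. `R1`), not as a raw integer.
+0x06: 40 c0 ⇒ word 0xc040 (little)
  opcode bits[15:10]=0x30: shr/RR
  [9:8] rd=0 = R0
  [7:6] rs=1 = R1

R0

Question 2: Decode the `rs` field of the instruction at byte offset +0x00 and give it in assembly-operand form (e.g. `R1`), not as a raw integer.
off 0x00: read 40 d1 as little → 0xd140
  op=0xd140>>10=0x34 ⇒ sub (RR)
  rd: (w>>8)&0x3=0x1 → R1
  rs: (w>>6)&0x3=0x1 → R1

R1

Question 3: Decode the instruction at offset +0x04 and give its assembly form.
off 0x04: read fe 97 as little → 0x97fe
  op=0x97fe>>10=0x25 ⇒ beq (J)
  [9:0] imm=1022 (s10→-2) = $-2

beq $-2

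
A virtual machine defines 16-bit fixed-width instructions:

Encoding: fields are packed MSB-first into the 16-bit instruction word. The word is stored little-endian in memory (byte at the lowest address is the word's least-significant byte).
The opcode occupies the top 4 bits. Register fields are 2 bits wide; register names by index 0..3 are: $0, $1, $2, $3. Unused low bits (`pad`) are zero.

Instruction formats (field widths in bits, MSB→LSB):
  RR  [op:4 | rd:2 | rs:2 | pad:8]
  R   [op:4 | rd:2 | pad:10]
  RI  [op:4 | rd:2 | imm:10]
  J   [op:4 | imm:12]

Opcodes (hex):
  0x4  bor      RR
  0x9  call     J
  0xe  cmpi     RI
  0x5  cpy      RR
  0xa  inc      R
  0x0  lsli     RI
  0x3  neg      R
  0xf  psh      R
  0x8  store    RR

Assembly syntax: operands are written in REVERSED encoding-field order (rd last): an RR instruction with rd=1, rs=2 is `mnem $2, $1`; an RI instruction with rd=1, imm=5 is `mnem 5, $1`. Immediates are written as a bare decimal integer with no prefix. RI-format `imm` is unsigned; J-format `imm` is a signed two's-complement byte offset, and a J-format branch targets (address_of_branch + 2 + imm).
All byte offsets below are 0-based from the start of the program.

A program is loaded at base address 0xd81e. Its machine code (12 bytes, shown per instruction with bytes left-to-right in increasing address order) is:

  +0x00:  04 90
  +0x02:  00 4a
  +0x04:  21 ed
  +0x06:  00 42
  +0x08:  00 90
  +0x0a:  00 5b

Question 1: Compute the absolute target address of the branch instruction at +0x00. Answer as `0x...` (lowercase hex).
0xd824

+0x00: 04 90 ⇒ word 0x9004 (little)
  op=0x9004>>12=0x9 ⇒ call (J)
  [11:0] imm=4 = 4
  target = base 0xd81e + off 0x00 + 2 + imm 4 = 0xd824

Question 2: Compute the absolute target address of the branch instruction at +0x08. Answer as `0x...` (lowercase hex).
0xd828

+0x08: 00 90 ⇒ word 0x9000 (little)
  op=0x9000>>12=0x9 ⇒ call (J)
  [11:0] imm=0 = 0
  target = base 0xd81e + off 0x08 + 2 + imm 0 = 0xd828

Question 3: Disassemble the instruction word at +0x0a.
@+0a  little-endian(00 5b) = 0x5b00
  op=0x5b00>>12=0x5 ⇒ cpy (RR)
  rd: (w>>10)&0x3=0x2 → $2
  rs: (w>>8)&0x3=0x3 → $3

cpy $3, $2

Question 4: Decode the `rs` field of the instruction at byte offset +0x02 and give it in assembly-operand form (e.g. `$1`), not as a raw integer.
$2

@+02  little-endian(00 4a) = 0x4a00
  top 4b → 0x4 → bor [RR]
  rd@[11:10]=0x2 ⇒ $2
  rs@[9:8]=0x2 ⇒ $2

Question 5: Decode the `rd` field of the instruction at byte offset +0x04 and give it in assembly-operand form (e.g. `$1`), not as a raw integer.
+0x04: 21 ed ⇒ word 0xed21 (little)
  op=0xed21>>12=0xe ⇒ cmpi (RI)
  rd: (w>>10)&0x3=0x3 → $3
  imm: (w>>0)&0x3ff=0x121 → 289

$3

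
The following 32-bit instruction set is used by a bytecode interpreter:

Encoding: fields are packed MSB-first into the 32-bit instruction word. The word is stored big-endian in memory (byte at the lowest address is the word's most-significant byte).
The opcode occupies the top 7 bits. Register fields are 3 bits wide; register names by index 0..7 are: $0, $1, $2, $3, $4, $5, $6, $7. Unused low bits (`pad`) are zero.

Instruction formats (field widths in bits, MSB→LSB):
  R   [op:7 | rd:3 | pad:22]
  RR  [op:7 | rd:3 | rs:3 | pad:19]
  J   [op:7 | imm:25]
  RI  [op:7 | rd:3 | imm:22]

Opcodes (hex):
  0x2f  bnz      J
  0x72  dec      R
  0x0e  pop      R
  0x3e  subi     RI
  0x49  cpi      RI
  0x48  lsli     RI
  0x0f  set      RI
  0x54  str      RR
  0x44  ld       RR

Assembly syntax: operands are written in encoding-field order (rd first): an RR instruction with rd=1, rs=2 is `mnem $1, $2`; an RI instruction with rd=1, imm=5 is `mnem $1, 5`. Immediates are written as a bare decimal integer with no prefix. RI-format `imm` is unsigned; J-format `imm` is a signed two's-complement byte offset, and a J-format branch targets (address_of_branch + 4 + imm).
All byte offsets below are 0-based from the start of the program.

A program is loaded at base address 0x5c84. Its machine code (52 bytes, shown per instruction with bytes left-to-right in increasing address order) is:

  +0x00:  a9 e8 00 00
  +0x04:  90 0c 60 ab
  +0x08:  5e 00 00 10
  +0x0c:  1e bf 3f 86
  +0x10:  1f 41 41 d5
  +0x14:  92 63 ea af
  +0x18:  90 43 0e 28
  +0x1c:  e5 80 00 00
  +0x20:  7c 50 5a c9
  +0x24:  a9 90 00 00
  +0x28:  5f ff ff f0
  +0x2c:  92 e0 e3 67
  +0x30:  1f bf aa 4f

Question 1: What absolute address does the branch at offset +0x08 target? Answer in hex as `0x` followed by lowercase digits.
@+08  big-endian(5e 00 00 10) = 0x5e000010
  op=0x5e000010>>25=0x2f ⇒ bnz (J)
  [24:0] imm=16 = 16
  target = base 0x5c84 + off 0x08 + 4 + imm 16 = 0x5ca0

0x5ca0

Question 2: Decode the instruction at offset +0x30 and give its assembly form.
set $6, 4172367

[30] 1f bf aa 4f → 0x1fbfaa4f
  top 7b → 0xf → set [RI]
  rd: (w>>22)&0x7=0x6 → $6
  imm: (w>>0)&0x3fffff=0x3faa4f → 4172367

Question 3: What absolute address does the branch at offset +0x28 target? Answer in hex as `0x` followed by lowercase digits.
off 0x28: read 5f ff ff f0 as big → 0x5ffffff0
  opcode bits[31:25]=0x2f: bnz/J
  imm@[24:0]=0x1fffff0 (s25→-16) ⇒ -16
  target = base 0x5c84 + off 0x28 + 4 + imm -16 = 0x5ca0

0x5ca0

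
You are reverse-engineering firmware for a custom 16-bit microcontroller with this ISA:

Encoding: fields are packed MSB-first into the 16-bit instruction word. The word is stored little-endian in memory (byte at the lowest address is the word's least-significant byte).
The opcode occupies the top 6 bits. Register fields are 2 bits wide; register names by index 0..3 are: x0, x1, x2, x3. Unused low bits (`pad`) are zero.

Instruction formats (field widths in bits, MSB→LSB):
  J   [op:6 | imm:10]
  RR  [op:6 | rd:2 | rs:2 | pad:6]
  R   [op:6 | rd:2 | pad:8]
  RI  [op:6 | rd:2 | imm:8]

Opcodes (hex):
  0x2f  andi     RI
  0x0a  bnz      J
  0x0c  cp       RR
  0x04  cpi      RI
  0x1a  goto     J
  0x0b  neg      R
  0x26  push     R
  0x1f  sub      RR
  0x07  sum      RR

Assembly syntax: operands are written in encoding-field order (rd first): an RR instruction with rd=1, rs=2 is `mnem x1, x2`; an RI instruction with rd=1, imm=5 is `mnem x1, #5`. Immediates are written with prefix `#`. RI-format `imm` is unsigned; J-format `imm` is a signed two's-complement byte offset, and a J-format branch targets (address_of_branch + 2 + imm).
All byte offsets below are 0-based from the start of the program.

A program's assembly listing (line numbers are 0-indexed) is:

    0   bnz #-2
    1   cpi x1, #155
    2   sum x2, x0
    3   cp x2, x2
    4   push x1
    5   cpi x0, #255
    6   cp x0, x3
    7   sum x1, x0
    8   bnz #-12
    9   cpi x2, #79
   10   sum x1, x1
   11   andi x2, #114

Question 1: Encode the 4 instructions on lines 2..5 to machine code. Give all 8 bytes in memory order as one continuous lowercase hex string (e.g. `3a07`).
line 2 (sum): pack op=0x7:6|rd=2:2|rs=0:2|pad=0:6 = 0x1e00; little→ 00 1e
line 3 (cp): pack op=0xc:6|rd=2:2|rs=2:2|pad=0:6 = 0x3280; little→ 80 32
line 4 (push): pack op=0x26:6|rd=1:2|pad=0:8 = 0x9900; little→ 00 99
line 5 (cpi): pack op=0x4:6|rd=0:2|imm=255:8 = 0x10ff; little→ ff 10

001e80320099ff10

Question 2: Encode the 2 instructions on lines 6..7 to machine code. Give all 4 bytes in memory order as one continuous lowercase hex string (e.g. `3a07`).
L6: cp op=0xc:6|rd=0:2|rs=3:2|pad=0:6 ⇒ 0x30c0 ⇒ little c0 30
L7: sum op=0x7:6|rd=1:2|rs=0:2|pad=0:6 ⇒ 0x1d00 ⇒ little 00 1d

c030001d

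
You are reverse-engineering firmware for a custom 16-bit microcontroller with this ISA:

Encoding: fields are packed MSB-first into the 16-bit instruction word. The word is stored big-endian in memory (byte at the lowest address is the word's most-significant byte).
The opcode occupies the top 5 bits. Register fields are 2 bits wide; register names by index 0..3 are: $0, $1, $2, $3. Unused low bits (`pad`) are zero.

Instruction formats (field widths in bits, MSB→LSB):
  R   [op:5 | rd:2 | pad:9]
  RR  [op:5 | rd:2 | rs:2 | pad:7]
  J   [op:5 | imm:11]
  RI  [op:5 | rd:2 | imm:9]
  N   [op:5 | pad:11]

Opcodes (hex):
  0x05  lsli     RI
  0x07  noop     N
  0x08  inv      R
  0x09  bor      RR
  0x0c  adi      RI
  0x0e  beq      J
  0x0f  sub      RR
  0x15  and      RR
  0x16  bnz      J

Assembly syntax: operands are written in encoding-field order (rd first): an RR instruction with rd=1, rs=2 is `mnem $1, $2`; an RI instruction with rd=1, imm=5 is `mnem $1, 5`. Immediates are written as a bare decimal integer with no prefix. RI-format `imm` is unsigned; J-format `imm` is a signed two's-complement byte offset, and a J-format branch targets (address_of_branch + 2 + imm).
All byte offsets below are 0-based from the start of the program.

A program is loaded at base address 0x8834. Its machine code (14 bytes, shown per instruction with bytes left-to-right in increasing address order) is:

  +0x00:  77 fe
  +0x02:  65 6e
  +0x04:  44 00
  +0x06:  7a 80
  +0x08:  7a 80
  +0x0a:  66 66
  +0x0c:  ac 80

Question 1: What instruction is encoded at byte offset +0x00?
beq -2

[00] 77 fe → 0x77fe
  opcode bits[15:11]=0xe: beq/J
  imm: (w>>0)&0x7ff=0x7fe (s11→-2) → -2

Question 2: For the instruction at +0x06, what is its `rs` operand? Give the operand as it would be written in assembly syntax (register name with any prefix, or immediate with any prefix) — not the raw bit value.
off 0x06: read 7a 80 as big → 0x7a80
  opcode bits[15:11]=0xf: sub/RR
  rd@[10:9]=0x1 ⇒ $1
  rs@[8:7]=0x1 ⇒ $1

$1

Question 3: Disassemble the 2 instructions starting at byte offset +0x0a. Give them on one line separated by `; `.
+0x0a: 66 66 ⇒ word 0x6666 (big)
  opcode bits[15:11]=0xc: adi/RI
  rd@[10:9]=0x3 ⇒ $3
  imm@[8:0]=0x66 ⇒ 102
+0x0c: ac 80 ⇒ word 0xac80 (big)
  opcode bits[15:11]=0x15: and/RR
  rd@[10:9]=0x2 ⇒ $2
  rs@[8:7]=0x1 ⇒ $1

adi $3, 102; and $2, $1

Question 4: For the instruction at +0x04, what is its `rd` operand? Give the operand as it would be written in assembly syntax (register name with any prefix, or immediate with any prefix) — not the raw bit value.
$2

[04] 44 00 → 0x4400
  top 5b → 0x8 → inv [R]
  [10:9] rd=2 = $2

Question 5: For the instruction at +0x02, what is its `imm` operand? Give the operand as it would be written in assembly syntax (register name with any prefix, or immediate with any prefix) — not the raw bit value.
[02] 65 6e → 0x656e
  top 5b → 0xc → adi [RI]
  rd: (w>>9)&0x3=0x2 → $2
  imm: (w>>0)&0x1ff=0x16e → 366

366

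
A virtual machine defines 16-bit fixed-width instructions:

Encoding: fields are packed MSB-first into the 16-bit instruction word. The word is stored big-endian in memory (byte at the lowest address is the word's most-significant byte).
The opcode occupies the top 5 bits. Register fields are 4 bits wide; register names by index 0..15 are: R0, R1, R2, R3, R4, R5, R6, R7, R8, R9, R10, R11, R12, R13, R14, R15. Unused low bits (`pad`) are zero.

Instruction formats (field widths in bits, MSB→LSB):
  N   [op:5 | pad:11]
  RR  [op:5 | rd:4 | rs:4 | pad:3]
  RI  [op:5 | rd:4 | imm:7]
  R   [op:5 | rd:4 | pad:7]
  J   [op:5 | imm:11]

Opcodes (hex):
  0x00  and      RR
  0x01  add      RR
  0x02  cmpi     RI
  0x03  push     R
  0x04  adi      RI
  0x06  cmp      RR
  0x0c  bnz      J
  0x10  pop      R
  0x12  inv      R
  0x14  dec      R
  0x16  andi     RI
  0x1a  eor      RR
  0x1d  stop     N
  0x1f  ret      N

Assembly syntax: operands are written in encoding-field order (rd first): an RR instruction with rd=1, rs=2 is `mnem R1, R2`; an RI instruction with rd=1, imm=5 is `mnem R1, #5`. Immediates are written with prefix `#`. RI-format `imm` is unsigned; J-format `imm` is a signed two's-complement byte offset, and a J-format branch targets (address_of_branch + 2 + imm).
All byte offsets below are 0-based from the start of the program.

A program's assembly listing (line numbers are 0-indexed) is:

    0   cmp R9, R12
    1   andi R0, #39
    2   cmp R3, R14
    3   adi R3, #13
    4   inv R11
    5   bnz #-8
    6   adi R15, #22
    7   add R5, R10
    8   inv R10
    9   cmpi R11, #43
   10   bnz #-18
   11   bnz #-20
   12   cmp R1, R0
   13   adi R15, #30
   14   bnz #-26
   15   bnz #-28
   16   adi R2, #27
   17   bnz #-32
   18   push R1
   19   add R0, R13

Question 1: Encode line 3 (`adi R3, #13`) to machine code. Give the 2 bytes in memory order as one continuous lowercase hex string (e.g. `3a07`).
218d

L3: adi op=0x4:5|rd=3:4|imm=13:7 ⇒ 0x218d ⇒ big 21 8d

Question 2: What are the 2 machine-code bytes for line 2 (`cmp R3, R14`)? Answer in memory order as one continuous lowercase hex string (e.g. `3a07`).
2. cmp fields op=0x6:5|rd=3:4|rs=14:4|pad=0:3 → word 31f0h → 31 f0

31f0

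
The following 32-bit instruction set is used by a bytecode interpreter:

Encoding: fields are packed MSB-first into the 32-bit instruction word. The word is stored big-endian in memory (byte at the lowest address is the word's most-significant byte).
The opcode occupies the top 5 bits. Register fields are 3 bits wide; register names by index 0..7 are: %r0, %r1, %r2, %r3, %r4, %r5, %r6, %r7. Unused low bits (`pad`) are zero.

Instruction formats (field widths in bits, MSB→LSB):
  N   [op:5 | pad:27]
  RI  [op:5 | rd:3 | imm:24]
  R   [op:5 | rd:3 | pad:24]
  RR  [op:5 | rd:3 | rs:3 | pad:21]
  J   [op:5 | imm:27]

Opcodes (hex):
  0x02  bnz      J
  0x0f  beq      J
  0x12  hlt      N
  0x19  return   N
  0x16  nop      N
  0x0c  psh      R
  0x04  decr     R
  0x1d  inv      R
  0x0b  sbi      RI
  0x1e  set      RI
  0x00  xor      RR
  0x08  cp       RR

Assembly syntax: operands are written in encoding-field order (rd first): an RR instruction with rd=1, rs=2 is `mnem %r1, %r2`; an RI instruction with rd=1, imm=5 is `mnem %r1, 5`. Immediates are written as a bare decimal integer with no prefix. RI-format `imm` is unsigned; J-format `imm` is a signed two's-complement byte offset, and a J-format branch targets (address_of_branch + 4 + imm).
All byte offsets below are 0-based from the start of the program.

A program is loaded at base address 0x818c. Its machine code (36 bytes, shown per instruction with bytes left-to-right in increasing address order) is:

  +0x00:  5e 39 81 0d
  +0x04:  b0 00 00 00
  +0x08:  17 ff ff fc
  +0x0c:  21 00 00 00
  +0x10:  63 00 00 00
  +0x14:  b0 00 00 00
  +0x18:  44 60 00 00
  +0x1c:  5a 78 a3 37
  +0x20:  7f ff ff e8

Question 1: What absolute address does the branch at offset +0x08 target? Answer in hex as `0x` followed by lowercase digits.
0x8194

off 0x08: read 17 ff ff fc as big → 0x17fffffc
  opcode bits[31:27]=0x2: bnz/J
  imm: (w>>0)&0x7ffffff=0x7fffffc (s27→-4) → -4
  target = base 0x818c + off 0x08 + 4 + imm -4 = 0x8194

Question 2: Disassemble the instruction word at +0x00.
@+00  big-endian(5e 39 81 0d) = 0x5e39810d
  op=0x5e39810d>>27=0xb ⇒ sbi (RI)
  [26:24] rd=6 = %r6
  [23:0] imm=3768589 = 3768589

sbi %r6, 3768589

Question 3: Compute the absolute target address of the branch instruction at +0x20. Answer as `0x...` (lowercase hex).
@+20  big-endian(7f ff ff e8) = 0x7fffffe8
  top 5b → 0xf → beq [J]
  imm: (w>>0)&0x7ffffff=0x7ffffe8 (s27→-24) → -24
  target = base 0x818c + off 0x20 + 4 + imm -24 = 0x8198

0x8198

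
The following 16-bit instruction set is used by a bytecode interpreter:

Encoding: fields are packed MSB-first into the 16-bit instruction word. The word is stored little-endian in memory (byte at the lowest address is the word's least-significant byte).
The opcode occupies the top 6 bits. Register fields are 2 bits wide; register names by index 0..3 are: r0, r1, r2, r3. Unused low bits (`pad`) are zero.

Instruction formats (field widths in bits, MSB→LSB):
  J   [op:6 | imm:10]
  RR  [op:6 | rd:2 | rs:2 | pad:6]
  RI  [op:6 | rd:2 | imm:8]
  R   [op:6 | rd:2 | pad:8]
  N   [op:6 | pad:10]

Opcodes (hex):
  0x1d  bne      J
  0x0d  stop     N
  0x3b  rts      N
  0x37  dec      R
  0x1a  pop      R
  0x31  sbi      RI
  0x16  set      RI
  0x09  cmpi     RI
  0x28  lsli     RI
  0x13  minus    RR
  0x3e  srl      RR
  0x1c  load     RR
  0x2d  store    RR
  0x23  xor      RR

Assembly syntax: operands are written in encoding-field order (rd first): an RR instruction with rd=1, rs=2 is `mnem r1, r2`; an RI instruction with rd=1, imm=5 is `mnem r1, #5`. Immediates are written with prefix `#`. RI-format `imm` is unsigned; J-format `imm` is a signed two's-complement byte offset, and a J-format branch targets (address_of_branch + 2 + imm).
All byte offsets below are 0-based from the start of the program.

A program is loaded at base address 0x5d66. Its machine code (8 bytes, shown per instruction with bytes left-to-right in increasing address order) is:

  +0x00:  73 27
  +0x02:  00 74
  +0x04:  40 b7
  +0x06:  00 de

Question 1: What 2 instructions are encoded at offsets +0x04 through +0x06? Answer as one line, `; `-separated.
store r3, r1; dec r2

off 0x04: read 40 b7 as little → 0xb740
  op=0xb740>>10=0x2d ⇒ store (RR)
  [9:8] rd=3 = r3
  [7:6] rs=1 = r1
off 0x06: read 00 de as little → 0xde00
  op=0xde00>>10=0x37 ⇒ dec (R)
  [9:8] rd=2 = r2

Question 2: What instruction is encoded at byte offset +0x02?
off 0x02: read 00 74 as little → 0x7400
  top 6b → 0x1d → bne [J]
  [9:0] imm=0 = #0

bne #0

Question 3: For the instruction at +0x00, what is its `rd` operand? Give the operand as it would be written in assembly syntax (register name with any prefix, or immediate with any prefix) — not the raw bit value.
@+00  little-endian(73 27) = 0x2773
  opcode bits[15:10]=0x9: cmpi/RI
  rd@[9:8]=0x3 ⇒ r3
  imm@[7:0]=0x73 ⇒ #115

r3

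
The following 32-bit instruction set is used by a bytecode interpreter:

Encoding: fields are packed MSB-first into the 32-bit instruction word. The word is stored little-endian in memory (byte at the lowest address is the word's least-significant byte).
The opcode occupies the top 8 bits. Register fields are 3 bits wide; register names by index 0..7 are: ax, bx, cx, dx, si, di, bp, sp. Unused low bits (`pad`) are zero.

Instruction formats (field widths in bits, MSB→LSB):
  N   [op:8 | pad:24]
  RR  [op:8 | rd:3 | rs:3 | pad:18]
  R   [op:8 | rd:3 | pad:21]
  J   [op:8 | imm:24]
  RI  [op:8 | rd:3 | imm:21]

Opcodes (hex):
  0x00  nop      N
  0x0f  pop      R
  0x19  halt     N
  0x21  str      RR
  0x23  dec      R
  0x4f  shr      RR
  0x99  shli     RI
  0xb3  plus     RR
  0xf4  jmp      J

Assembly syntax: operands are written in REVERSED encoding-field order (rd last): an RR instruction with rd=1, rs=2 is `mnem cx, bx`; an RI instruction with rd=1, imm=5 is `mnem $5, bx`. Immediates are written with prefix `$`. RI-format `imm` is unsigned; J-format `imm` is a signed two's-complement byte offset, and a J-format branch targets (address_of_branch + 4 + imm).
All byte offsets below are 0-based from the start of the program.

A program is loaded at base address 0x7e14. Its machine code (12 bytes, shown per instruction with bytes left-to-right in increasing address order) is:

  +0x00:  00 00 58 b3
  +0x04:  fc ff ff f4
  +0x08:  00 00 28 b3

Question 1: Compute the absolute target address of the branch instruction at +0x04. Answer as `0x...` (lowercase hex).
0x7e18

+0x04: fc ff ff f4 ⇒ word 0xf4fffffc (little)
  op=0xf4fffffc>>24=0xf4 ⇒ jmp (J)
  [23:0] imm=16777212 (s24→-4) = $-4
  target = base 0x7e14 + off 0x04 + 4 + imm -4 = 0x7e18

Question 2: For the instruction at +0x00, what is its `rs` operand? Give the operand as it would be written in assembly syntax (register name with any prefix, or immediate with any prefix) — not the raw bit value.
+0x00: 00 00 58 b3 ⇒ word 0xb3580000 (little)
  opcode bits[31:24]=0xb3: plus/RR
  [23:21] rd=2 = cx
  [20:18] rs=6 = bp

bp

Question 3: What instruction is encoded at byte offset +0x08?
plus cx, bx

@+08  little-endian(00 00 28 b3) = 0xb3280000
  top 8b → 0xb3 → plus [RR]
  rd@[23:21]=0x1 ⇒ bx
  rs@[20:18]=0x2 ⇒ cx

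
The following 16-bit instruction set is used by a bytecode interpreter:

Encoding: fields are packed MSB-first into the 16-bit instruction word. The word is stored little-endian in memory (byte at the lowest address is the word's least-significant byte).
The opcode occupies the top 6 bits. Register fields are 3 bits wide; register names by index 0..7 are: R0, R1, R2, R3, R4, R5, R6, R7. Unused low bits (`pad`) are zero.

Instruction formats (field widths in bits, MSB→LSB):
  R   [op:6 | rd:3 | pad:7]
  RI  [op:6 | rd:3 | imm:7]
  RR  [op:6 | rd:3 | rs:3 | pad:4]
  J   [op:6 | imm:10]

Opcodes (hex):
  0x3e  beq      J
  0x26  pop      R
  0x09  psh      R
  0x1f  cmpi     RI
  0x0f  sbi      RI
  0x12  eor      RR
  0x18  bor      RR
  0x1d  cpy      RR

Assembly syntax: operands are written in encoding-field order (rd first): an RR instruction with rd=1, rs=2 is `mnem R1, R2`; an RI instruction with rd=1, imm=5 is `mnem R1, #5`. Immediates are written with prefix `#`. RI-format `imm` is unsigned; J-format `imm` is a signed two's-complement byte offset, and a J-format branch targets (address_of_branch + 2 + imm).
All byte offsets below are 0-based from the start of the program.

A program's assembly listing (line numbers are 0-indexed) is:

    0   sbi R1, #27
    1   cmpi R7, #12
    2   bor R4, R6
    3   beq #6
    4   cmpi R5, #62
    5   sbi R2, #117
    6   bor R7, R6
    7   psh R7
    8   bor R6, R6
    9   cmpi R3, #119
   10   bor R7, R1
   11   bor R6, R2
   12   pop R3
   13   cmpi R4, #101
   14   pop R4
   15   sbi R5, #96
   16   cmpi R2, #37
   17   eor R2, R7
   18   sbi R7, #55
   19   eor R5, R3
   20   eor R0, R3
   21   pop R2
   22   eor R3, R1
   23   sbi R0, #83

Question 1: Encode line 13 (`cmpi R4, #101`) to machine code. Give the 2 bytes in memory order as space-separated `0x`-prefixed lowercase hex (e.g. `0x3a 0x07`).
0x65 0x7e

L13: cmpi op=0x1f:6|rd=4:3|imm=101:7 ⇒ 0x7e65 ⇒ little 65 7e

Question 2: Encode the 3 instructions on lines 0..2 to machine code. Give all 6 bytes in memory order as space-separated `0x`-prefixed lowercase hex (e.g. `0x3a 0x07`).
0. sbi fields op=0xf:6|rd=1:3|imm=27:7 → word 3c9bh → 9b 3c
1. cmpi fields op=0x1f:6|rd=7:3|imm=12:7 → word 7f8ch → 8c 7f
2. bor fields op=0x18:6|rd=4:3|rs=6:3|pad=0:4 → word 6260h → 60 62

0x9b 0x3c 0x8c 0x7f 0x60 0x62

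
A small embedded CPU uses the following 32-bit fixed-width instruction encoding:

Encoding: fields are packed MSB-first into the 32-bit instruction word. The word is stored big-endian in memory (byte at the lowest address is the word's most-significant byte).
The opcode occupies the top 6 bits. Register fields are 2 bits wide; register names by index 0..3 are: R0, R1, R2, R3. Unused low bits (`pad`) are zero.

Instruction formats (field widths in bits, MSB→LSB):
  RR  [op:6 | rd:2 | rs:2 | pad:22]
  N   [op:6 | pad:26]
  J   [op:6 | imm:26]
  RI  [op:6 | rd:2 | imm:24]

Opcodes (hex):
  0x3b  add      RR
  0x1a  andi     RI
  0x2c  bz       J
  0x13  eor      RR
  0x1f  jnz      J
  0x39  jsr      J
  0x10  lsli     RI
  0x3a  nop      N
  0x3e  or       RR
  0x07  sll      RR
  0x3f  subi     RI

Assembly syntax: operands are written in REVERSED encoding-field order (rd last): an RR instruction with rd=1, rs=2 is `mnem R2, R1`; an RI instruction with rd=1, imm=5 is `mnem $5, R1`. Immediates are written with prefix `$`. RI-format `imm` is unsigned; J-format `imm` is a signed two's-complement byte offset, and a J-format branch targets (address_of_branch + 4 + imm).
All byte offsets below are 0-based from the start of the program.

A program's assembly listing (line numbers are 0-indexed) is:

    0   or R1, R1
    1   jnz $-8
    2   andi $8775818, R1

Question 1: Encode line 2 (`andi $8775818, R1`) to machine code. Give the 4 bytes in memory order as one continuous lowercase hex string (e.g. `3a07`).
line 2 (andi): pack op=0x1a:6|rd=1:2|imm=8775818:24 = 0x6985e88a; big→ 69 85 e8 8a

6985e88a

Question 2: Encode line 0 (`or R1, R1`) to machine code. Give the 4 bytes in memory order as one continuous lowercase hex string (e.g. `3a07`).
f9400000

0. or fields op=0x3e:6|rd=1:2|rs=1:2|pad=0:22 → word f9400000h → f9 40 00 00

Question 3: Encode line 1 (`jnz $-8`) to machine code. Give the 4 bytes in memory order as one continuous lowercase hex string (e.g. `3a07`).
7ffffff8

L1: jnz op=0x1f:6|imm=-8:26 ⇒ 0x7ffffff8 ⇒ big 7f ff ff f8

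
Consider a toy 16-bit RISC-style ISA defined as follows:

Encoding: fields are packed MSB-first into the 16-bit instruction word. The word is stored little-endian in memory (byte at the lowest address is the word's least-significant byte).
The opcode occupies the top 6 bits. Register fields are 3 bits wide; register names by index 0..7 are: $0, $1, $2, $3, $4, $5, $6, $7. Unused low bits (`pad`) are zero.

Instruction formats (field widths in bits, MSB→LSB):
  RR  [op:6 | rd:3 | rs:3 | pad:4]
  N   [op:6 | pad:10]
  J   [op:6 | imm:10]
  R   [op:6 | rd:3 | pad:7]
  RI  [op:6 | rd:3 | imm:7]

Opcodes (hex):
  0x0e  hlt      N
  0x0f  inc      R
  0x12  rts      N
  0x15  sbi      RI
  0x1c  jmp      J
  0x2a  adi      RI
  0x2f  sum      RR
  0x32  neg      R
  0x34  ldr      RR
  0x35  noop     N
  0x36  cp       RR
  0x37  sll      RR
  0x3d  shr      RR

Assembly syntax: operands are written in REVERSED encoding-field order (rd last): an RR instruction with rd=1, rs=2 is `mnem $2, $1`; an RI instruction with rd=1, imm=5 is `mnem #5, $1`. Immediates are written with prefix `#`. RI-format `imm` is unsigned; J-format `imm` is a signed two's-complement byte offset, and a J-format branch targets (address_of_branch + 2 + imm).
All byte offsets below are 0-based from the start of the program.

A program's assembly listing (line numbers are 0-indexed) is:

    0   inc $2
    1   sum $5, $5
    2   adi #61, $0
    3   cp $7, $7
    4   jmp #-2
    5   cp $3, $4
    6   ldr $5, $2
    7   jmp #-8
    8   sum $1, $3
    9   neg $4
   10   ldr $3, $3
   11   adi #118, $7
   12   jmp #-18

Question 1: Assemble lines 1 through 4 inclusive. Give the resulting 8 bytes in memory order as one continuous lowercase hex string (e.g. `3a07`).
1. sum fields op=0x2f:6|rd=5:3|rs=5:3|pad=0:4 → word bed0h → d0 be
2. adi fields op=0x2a:6|rd=0:3|imm=61:7 → word a83dh → 3d a8
3. cp fields op=0x36:6|rd=7:3|rs=7:3|pad=0:4 → word dbf0h → f0 db
4. jmp fields op=0x1c:6|imm=-2:10 → word 73feh → fe 73

d0be3da8f0dbfe73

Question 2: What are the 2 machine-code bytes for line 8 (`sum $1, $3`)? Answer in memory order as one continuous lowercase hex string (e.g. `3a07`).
8. sum fields op=0x2f:6|rd=3:3|rs=1:3|pad=0:4 → word bd90h → 90 bd

90bd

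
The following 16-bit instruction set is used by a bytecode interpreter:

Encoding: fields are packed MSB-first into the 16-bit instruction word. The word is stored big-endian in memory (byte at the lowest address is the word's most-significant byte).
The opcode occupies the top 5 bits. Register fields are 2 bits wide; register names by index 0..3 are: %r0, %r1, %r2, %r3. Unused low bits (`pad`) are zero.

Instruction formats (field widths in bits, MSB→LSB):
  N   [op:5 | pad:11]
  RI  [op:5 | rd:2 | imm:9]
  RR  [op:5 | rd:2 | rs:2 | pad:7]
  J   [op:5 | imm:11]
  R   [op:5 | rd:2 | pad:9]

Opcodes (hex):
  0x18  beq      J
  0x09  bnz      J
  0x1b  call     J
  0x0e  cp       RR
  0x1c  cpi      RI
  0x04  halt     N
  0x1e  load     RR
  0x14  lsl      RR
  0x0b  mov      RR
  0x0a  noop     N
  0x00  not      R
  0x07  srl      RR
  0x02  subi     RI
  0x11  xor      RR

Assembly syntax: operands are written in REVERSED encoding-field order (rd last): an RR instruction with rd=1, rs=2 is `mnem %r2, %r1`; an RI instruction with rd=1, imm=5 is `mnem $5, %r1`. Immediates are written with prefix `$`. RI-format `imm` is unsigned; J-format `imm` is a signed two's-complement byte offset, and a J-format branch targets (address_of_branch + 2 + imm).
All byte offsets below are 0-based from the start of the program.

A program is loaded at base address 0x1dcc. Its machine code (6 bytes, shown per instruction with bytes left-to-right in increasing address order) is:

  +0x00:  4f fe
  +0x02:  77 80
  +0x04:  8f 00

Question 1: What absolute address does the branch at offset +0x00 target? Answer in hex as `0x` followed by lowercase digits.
+0x00: 4f fe ⇒ word 0x4ffe (big)
  opcode bits[15:11]=0x9: bnz/J
  imm@[10:0]=0x7fe (s11→-2) ⇒ $-2
  target = base 0x1dcc + off 0x00 + 2 + imm -2 = 0x1dcc

0x1dcc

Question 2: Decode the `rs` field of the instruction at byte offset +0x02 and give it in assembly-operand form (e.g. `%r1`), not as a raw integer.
%r3

+0x02: 77 80 ⇒ word 0x7780 (big)
  top 5b → 0xe → cp [RR]
  rd: (w>>9)&0x3=0x3 → %r3
  rs: (w>>7)&0x3=0x3 → %r3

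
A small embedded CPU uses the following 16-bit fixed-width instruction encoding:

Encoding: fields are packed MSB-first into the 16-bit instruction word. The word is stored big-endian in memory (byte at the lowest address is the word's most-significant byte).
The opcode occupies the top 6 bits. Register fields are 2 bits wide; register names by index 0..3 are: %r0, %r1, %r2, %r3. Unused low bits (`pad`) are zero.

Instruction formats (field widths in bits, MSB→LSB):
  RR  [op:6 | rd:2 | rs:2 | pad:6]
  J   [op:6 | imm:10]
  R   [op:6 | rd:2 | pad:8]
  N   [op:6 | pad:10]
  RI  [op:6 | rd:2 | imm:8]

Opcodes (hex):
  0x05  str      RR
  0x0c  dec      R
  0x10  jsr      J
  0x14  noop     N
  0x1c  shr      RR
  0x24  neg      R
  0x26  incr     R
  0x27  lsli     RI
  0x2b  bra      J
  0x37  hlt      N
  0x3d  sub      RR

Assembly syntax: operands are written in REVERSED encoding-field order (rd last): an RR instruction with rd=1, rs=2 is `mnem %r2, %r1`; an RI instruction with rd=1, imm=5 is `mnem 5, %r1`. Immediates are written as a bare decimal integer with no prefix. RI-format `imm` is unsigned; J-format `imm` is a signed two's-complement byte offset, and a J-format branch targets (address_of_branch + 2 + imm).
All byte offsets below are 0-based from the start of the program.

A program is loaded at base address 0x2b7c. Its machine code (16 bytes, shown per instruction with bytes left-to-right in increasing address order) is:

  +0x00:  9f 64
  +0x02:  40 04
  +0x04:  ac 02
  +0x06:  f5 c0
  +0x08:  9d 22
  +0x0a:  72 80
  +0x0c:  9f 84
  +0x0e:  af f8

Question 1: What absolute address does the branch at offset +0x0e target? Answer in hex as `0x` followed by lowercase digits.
0x2b84

[0e] af f8 → 0xaff8
  op=0xaff8>>10=0x2b ⇒ bra (J)
  [9:0] imm=1016 (s10→-8) = -8
  target = base 0x2b7c + off 0x0e + 2 + imm -8 = 0x2b84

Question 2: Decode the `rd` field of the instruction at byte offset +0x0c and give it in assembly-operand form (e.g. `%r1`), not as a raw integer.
+0x0c: 9f 84 ⇒ word 0x9f84 (big)
  op=0x9f84>>10=0x27 ⇒ lsli (RI)
  rd: (w>>8)&0x3=0x3 → %r3
  imm: (w>>0)&0xff=0x84 → 132

%r3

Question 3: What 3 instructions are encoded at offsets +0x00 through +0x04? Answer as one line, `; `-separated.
lsli 100, %r3; jsr 4; bra 2

[00] 9f 64 → 0x9f64
  opcode bits[15:10]=0x27: lsli/RI
  rd@[9:8]=0x3 ⇒ %r3
  imm@[7:0]=0x64 ⇒ 100
[02] 40 04 → 0x4004
  opcode bits[15:10]=0x10: jsr/J
  imm@[9:0]=0x4 ⇒ 4
[04] ac 02 → 0xac02
  opcode bits[15:10]=0x2b: bra/J
  imm@[9:0]=0x2 ⇒ 2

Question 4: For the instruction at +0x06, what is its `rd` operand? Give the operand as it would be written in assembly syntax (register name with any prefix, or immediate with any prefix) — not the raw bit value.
%r1

@+06  big-endian(f5 c0) = 0xf5c0
  op=0xf5c0>>10=0x3d ⇒ sub (RR)
  rd: (w>>8)&0x3=0x1 → %r1
  rs: (w>>6)&0x3=0x3 → %r3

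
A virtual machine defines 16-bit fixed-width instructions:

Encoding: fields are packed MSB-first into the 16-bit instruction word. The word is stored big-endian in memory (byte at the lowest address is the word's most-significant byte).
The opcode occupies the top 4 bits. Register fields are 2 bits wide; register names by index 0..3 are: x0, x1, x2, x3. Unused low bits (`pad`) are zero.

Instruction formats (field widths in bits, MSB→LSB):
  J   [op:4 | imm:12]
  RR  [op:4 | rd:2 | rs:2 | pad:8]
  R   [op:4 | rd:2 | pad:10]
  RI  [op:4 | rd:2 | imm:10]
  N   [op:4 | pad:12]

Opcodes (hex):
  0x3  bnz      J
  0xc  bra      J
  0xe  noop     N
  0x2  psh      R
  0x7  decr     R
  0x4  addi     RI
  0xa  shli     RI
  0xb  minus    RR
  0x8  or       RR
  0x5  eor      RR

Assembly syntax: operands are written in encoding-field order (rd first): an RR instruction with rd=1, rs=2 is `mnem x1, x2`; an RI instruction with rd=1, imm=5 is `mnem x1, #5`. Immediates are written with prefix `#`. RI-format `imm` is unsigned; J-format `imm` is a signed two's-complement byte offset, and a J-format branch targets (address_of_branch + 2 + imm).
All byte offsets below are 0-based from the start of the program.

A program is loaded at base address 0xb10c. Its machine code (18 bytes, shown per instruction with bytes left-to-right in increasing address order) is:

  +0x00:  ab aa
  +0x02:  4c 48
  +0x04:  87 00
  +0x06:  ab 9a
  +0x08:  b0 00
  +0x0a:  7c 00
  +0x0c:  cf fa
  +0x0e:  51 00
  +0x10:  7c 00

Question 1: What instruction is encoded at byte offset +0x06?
off 0x06: read ab 9a as big → 0xab9a
  opcode bits[15:12]=0xa: shli/RI
  rd@[11:10]=0x2 ⇒ x2
  imm@[9:0]=0x39a ⇒ #922

shli x2, #922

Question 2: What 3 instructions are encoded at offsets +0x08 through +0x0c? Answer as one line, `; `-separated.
minus x0, x0; decr x3; bra #-6

off 0x08: read b0 00 as big → 0xb000
  top 4b → 0xb → minus [RR]
  rd@[11:10]=0x0 ⇒ x0
  rs@[9:8]=0x0 ⇒ x0
off 0x0a: read 7c 00 as big → 0x7c00
  top 4b → 0x7 → decr [R]
  rd@[11:10]=0x3 ⇒ x3
off 0x0c: read cf fa as big → 0xcffa
  top 4b → 0xc → bra [J]
  imm@[11:0]=0xffa (s12→-6) ⇒ #-6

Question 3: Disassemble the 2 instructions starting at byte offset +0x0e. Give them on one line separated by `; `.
eor x0, x1; decr x3

off 0x0e: read 51 00 as big → 0x5100
  top 4b → 0x5 → eor [RR]
  [11:10] rd=0 = x0
  [9:8] rs=1 = x1
off 0x10: read 7c 00 as big → 0x7c00
  top 4b → 0x7 → decr [R]
  [11:10] rd=3 = x3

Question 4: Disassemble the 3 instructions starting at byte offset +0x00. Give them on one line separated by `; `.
@+00  big-endian(ab aa) = 0xabaa
  op=0xabaa>>12=0xa ⇒ shli (RI)
  rd: (w>>10)&0x3=0x2 → x2
  imm: (w>>0)&0x3ff=0x3aa → #938
@+02  big-endian(4c 48) = 0x4c48
  op=0x4c48>>12=0x4 ⇒ addi (RI)
  rd: (w>>10)&0x3=0x3 → x3
  imm: (w>>0)&0x3ff=0x48 → #72
@+04  big-endian(87 00) = 0x8700
  op=0x8700>>12=0x8 ⇒ or (RR)
  rd: (w>>10)&0x3=0x1 → x1
  rs: (w>>8)&0x3=0x3 → x3

shli x2, #938; addi x3, #72; or x1, x3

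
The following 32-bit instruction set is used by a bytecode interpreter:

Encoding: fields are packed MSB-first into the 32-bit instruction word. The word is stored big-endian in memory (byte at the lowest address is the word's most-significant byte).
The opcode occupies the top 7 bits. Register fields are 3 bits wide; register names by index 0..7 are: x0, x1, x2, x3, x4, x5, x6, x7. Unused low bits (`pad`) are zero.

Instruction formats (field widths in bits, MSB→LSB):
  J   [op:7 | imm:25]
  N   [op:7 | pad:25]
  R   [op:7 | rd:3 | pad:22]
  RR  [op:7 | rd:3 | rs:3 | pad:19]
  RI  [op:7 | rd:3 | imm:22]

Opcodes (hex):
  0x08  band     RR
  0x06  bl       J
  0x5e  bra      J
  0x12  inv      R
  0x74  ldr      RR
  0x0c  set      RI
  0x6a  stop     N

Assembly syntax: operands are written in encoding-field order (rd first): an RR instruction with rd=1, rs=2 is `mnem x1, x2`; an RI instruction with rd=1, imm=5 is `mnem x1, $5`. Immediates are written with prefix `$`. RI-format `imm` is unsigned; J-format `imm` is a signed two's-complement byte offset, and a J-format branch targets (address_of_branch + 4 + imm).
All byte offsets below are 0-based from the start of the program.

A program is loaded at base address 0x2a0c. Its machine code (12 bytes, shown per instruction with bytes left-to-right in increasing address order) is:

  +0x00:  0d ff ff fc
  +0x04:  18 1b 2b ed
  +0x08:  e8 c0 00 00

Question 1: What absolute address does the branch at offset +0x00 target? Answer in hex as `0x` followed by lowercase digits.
0x2a0c

off 0x00: read 0d ff ff fc as big → 0x0dfffffc
  top 7b → 0x6 → bl [J]
  [24:0] imm=33554428 (s25→-4) = $-4
  target = base 0x2a0c + off 0x00 + 4 + imm -4 = 0x2a0c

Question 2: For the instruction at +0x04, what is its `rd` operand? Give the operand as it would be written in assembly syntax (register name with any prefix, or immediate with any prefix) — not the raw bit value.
x0

off 0x04: read 18 1b 2b ed as big → 0x181b2bed
  top 7b → 0xc → set [RI]
  rd: (w>>22)&0x7=0x0 → x0
  imm: (w>>0)&0x3fffff=0x1b2bed → $1780717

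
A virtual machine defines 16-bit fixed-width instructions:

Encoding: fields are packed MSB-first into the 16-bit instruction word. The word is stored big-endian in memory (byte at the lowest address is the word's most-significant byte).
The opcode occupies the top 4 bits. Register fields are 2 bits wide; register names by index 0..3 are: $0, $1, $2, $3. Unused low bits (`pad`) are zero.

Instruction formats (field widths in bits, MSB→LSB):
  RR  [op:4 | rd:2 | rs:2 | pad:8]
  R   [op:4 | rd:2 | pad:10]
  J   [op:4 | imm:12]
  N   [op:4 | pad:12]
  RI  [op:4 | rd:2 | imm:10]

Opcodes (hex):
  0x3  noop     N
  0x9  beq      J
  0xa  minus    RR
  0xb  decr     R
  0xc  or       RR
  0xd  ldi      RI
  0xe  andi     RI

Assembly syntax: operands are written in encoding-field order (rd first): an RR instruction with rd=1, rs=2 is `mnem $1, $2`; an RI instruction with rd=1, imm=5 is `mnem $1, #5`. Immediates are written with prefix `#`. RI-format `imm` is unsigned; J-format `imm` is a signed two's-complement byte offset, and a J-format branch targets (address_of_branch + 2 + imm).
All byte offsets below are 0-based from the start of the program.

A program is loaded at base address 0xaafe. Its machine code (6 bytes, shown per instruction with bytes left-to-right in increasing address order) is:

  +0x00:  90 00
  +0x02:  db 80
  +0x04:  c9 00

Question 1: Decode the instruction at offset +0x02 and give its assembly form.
ldi $2, #896

+0x02: db 80 ⇒ word 0xdb80 (big)
  top 4b → 0xd → ldi [RI]
  rd@[11:10]=0x2 ⇒ $2
  imm@[9:0]=0x380 ⇒ #896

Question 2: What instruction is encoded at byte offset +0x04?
@+04  big-endian(c9 00) = 0xc900
  op=0xc900>>12=0xc ⇒ or (RR)
  rd@[11:10]=0x2 ⇒ $2
  rs@[9:8]=0x1 ⇒ $1

or $2, $1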